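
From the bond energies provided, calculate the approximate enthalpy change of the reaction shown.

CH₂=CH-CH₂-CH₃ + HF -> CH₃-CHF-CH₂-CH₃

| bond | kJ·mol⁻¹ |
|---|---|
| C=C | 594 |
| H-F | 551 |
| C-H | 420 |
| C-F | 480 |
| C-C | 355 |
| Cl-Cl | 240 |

Bonds broken (reactants):
  C-C: 2 × 355 = 710
  C-H: 8 × 420 = 3360
  C=C: 1 × 594 = 594
  H-F: 1 × 551 = 551
  Σ(broken) = 5215 kJ
Bonds formed (products):
  C-C: 3 × 355 = 1065
  C-F: 1 × 480 = 480
  C-H: 9 × 420 = 3780
  Σ(formed) = 5325 kJ
ΔH = Σ(broken) − Σ(formed) = 5215 − 5325 = −110 kJ

ΔH ≈ −110 kJ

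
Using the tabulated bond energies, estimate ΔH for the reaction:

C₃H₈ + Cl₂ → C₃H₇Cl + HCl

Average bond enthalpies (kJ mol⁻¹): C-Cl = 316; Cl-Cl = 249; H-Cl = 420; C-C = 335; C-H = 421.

ΔH ≈ −66 kJ

Bonds broken (reactants):
  C-C: 2 × 335 = 670
  C-H: 8 × 421 = 3368
  Cl-Cl: 1 × 249 = 249
  Σ(broken) = 4287 kJ
Bonds formed (products):
  C-C: 2 × 335 = 670
  C-Cl: 1 × 316 = 316
  C-H: 7 × 421 = 2947
  H-Cl: 1 × 420 = 420
  Σ(formed) = 4353 kJ
ΔH = Σ(broken) − Σ(formed) = 4287 − 4353 = −66 kJ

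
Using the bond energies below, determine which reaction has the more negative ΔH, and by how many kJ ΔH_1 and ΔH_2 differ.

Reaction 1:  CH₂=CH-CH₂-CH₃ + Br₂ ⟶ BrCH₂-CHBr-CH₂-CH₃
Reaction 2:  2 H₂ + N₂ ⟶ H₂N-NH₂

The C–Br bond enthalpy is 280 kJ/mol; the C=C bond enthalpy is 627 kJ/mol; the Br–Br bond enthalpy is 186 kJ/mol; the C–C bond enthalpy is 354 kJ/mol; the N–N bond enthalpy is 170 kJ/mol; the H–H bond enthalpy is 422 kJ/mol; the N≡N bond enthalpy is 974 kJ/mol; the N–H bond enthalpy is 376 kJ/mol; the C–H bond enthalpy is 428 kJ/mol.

Reaction 1, by 245 kJ

Reaction 1:
  Bonds broken (reactants):
    Br–Br: 1 × 186 = 186
    C–C: 2 × 354 = 708
    C–H: 8 × 428 = 3424
    C=C: 1 × 627 = 627
    Σ(broken) = 4945 kJ
  Bonds formed (products):
    C–Br: 2 × 280 = 560
    C–C: 3 × 354 = 1062
    C–H: 8 × 428 = 3424
    Σ(formed) = 5046 kJ
  ΔH_1 = 4945 − 5046 = −101 kJ
Reaction 2:
  Bonds broken (reactants):
    H–H: 2 × 422 = 844
    N≡N: 1 × 974 = 974
    Σ(broken) = 1818 kJ
  Bonds formed (products):
    N–H: 4 × 376 = 1504
    N–N: 1 × 170 = 170
    Σ(formed) = 1674 kJ
  ΔH_2 = 1818 − 1674 = +144 kJ
ΔH_1 − ΔH_2 = −245 kJ, so reaction 1 has the more negative ΔH; |ΔH_1 − ΔH_2| = 245 kJ.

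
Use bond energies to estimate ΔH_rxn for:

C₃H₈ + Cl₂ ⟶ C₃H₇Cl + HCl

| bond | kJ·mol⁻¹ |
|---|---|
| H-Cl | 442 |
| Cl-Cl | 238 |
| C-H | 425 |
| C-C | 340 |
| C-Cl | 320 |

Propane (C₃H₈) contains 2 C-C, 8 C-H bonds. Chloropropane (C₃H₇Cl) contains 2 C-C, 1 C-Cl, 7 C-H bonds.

Bonds broken (reactants):
  C-C: 2 × 340 = 680
  C-H: 8 × 425 = 3400
  Cl-Cl: 1 × 238 = 238
  Σ(broken) = 4318 kJ
Bonds formed (products):
  C-C: 2 × 340 = 680
  C-Cl: 1 × 320 = 320
  C-H: 7 × 425 = 2975
  H-Cl: 1 × 442 = 442
  Σ(formed) = 4417 kJ
ΔH = Σ(broken) − Σ(formed) = 4318 − 4417 = −99 kJ

ΔH ≈ −99 kJ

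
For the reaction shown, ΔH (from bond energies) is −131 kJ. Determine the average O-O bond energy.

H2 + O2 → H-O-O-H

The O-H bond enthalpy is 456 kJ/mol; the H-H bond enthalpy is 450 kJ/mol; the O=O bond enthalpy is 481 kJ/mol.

D(O-O) ≈ 150 kJ/mol

Let D be the O-O bond energy.
Σ(broken) = 1×450 + 1×481 = 931
Σ(formed) = 2×456 + 1×D = 912 + D
ΔH = Σ(broken) − Σ(formed) = (931) − (912 + D) = +19 − D
Setting this equal to −131 kJ gives D = 150 kJ/mol.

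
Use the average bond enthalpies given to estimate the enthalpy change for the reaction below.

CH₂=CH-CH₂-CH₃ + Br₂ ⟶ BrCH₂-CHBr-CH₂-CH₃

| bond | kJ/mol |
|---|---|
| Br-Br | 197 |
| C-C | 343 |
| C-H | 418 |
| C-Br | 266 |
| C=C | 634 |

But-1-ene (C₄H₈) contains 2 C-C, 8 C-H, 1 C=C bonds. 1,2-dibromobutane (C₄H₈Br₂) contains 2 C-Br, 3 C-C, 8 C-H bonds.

Bonds broken (reactants):
  Br-Br: 1 × 197 = 197
  C-C: 2 × 343 = 686
  C-H: 8 × 418 = 3344
  C=C: 1 × 634 = 634
  Σ(broken) = 4861 kJ
Bonds formed (products):
  C-Br: 2 × 266 = 532
  C-C: 3 × 343 = 1029
  C-H: 8 × 418 = 3344
  Σ(formed) = 4905 kJ
ΔH = Σ(broken) − Σ(formed) = 4861 − 4905 = −44 kJ

ΔH ≈ −44 kJ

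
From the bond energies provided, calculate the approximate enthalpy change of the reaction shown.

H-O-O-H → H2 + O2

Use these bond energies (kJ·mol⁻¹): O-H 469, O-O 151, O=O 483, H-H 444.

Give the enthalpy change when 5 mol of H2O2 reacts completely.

Bonds broken (reactants):
  O-H: 2 × 469 = 938
  O-O: 1 × 151 = 151
  Σ(broken) = 1089 kJ
Bonds formed (products):
  H-H: 1 × 444 = 444
  O=O: 1 × 483 = 483
  Σ(formed) = 927 kJ
ΔH = Σ(broken) − Σ(formed) = 1089 − 927 = +162 kJ
For 5× the reaction as written: 5 × (+162) = +810 kJ

ΔH = +810 kJ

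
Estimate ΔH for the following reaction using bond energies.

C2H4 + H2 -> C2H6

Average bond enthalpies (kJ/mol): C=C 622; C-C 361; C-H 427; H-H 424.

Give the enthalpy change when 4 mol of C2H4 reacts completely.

Bonds broken (reactants):
  C-H: 4 × 427 = 1708
  C=C: 1 × 622 = 622
  H-H: 1 × 424 = 424
  Σ(broken) = 2754 kJ
Bonds formed (products):
  C-C: 1 × 361 = 361
  C-H: 6 × 427 = 2562
  Σ(formed) = 2923 kJ
ΔH = Σ(broken) − Σ(formed) = 2754 − 2923 = −169 kJ
For 4× the reaction as written: 4 × (−169) = −676 kJ

ΔH = −676 kJ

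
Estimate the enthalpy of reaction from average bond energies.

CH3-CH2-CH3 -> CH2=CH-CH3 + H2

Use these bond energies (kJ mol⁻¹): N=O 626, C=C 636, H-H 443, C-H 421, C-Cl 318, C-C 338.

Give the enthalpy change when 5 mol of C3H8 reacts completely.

ΔH = +505 kJ

Bonds broken (reactants):
  C-C: 2 × 338 = 676
  C-H: 8 × 421 = 3368
  Σ(broken) = 4044 kJ
Bonds formed (products):
  C-C: 1 × 338 = 338
  C-H: 6 × 421 = 2526
  C=C: 1 × 636 = 636
  H-H: 1 × 443 = 443
  Σ(formed) = 3943 kJ
ΔH = Σ(broken) − Σ(formed) = 4044 − 3943 = +101 kJ
For 5× the reaction as written: 5 × (+101) = +505 kJ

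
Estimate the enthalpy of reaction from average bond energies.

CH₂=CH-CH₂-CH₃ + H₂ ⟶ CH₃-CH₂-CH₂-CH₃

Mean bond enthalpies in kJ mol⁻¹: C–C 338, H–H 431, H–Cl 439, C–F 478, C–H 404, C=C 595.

ΔH ≈ −120 kJ

Bonds broken (reactants):
  C–C: 2 × 338 = 676
  C–H: 8 × 404 = 3232
  C=C: 1 × 595 = 595
  H–H: 1 × 431 = 431
  Σ(broken) = 4934 kJ
Bonds formed (products):
  C–C: 3 × 338 = 1014
  C–H: 10 × 404 = 4040
  Σ(formed) = 5054 kJ
ΔH = Σ(broken) − Σ(formed) = 4934 − 5054 = −120 kJ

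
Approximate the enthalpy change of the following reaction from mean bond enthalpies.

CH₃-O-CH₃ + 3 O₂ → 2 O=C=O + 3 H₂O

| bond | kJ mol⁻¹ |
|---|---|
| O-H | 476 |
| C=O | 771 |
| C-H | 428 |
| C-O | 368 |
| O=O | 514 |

ΔH ≈ −1094 kJ

Bonds broken (reactants):
  C-H: 6 × 428 = 2568
  C-O: 2 × 368 = 736
  O=O: 3 × 514 = 1542
  Σ(broken) = 4846 kJ
Bonds formed (products):
  C=O: 4 × 771 = 3084
  O-H: 6 × 476 = 2856
  Σ(formed) = 5940 kJ
ΔH = Σ(broken) − Σ(formed) = 4846 − 5940 = −1094 kJ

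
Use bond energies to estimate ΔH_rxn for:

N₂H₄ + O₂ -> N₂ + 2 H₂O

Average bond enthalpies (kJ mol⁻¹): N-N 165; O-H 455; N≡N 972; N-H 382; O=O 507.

ΔH ≈ −592 kJ

Bonds broken (reactants):
  N-H: 4 × 382 = 1528
  N-N: 1 × 165 = 165
  O=O: 1 × 507 = 507
  Σ(broken) = 2200 kJ
Bonds formed (products):
  N≡N: 1 × 972 = 972
  O-H: 4 × 455 = 1820
  Σ(formed) = 2792 kJ
ΔH = Σ(broken) − Σ(formed) = 2200 − 2792 = −592 kJ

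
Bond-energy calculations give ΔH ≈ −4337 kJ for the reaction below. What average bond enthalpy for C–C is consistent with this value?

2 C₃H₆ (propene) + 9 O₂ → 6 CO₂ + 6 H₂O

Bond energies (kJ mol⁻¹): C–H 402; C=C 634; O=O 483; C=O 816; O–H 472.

D(C–C) ≈ 340 kJ/mol

Let D be the C–C bond energy.
Σ(broken) = 2×D + 12×402 + 2×634 + 9×483 = 10439 + 2D
Σ(formed) = 12×816 + 12×472 = 15456
ΔH = Σ(broken) − Σ(formed) = (10439 + 2D) − (15456) = −5017 + 2D
Setting this equal to −4337 kJ gives 2D = 680, so D = 340 kJ/mol.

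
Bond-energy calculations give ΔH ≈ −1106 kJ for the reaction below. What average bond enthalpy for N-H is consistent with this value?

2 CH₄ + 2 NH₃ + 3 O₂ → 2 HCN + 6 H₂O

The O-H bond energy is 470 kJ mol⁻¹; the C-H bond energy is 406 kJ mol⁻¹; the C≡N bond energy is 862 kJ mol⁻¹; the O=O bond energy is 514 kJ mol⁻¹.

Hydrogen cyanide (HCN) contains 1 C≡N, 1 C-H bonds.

Let D be the N-H bond energy.
Σ(broken) = 8×406 + 6×D + 3×514 = 4790 + 6D
Σ(formed) = 2×862 + 2×406 + 12×470 = 8176
ΔH = Σ(broken) − Σ(formed) = (4790 + 6D) − (8176) = −3386 + 6D
Setting this equal to −1106 kJ gives 6D = 2280, so D = 380 kJ/mol.

D(N-H) ≈ 380 kJ/mol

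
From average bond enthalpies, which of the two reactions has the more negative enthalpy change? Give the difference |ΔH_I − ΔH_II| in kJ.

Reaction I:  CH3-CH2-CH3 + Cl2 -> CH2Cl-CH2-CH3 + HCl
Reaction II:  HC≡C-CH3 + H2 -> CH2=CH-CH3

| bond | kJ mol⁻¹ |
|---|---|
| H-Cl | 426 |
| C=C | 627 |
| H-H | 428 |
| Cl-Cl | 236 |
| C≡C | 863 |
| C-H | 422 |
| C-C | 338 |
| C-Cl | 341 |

Reaction II, by 71 kJ

Reaction I:
  Bonds broken (reactants):
    C-C: 2 × 338 = 676
    C-H: 8 × 422 = 3376
    Cl-Cl: 1 × 236 = 236
    Σ(broken) = 4288 kJ
  Bonds formed (products):
    C-C: 2 × 338 = 676
    C-Cl: 1 × 341 = 341
    C-H: 7 × 422 = 2954
    H-Cl: 1 × 426 = 426
    Σ(formed) = 4397 kJ
  ΔH_I = 4288 − 4397 = −109 kJ
Reaction II:
  Bonds broken (reactants):
    C≡C: 1 × 863 = 863
    C-C: 1 × 338 = 338
    C-H: 4 × 422 = 1688
    H-H: 1 × 428 = 428
    Σ(broken) = 3317 kJ
  Bonds formed (products):
    C-C: 1 × 338 = 338
    C-H: 6 × 422 = 2532
    C=C: 1 × 627 = 627
    Σ(formed) = 3497 kJ
  ΔH_II = 3317 − 3497 = −180 kJ
ΔH_I − ΔH_II = +71 kJ, so reaction II has the more negative ΔH; |ΔH_I − ΔH_II| = 71 kJ.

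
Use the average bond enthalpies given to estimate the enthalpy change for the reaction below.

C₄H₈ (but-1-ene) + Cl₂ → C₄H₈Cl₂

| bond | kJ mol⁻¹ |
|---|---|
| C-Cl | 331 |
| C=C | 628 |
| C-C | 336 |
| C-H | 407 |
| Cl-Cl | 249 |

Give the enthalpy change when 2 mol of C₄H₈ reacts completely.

Bonds broken (reactants):
  C-C: 2 × 336 = 672
  C-H: 8 × 407 = 3256
  C=C: 1 × 628 = 628
  Cl-Cl: 1 × 249 = 249
  Σ(broken) = 4805 kJ
Bonds formed (products):
  C-C: 3 × 336 = 1008
  C-Cl: 2 × 331 = 662
  C-H: 8 × 407 = 3256
  Σ(formed) = 4926 kJ
ΔH = Σ(broken) − Σ(formed) = 4805 − 4926 = −121 kJ
For 2× the reaction as written: 2 × (−121) = −242 kJ

ΔH = −242 kJ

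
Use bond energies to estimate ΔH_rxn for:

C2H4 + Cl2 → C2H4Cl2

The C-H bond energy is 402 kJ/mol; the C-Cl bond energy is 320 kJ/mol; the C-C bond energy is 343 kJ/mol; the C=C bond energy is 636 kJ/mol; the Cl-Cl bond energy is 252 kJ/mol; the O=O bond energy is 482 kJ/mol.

ΔH ≈ −95 kJ

Bonds broken (reactants):
  C-H: 4 × 402 = 1608
  C=C: 1 × 636 = 636
  Cl-Cl: 1 × 252 = 252
  Σ(broken) = 2496 kJ
Bonds formed (products):
  C-C: 1 × 343 = 343
  C-Cl: 2 × 320 = 640
  C-H: 4 × 402 = 1608
  Σ(formed) = 2591 kJ
ΔH = Σ(broken) − Σ(formed) = 2496 − 2591 = −95 kJ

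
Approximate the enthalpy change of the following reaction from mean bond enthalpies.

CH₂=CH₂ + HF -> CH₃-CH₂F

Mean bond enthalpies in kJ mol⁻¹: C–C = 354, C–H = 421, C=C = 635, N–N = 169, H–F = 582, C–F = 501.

Bonds broken (reactants):
  C–H: 4 × 421 = 1684
  C=C: 1 × 635 = 635
  H–F: 1 × 582 = 582
  Σ(broken) = 2901 kJ
Bonds formed (products):
  C–C: 1 × 354 = 354
  C–F: 1 × 501 = 501
  C–H: 5 × 421 = 2105
  Σ(formed) = 2960 kJ
ΔH = Σ(broken) − Σ(formed) = 2901 − 2960 = −59 kJ

ΔH ≈ −59 kJ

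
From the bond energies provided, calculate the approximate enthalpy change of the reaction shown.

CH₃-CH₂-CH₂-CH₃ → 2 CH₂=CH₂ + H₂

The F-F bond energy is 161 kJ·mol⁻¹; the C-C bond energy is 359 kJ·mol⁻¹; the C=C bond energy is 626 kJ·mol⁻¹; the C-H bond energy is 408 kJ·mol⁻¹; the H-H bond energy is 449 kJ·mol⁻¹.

ΔH ≈ +192 kJ

Bonds broken (reactants):
  C-C: 3 × 359 = 1077
  C-H: 10 × 408 = 4080
  Σ(broken) = 5157 kJ
Bonds formed (products):
  C-H: 8 × 408 = 3264
  C=C: 2 × 626 = 1252
  H-H: 1 × 449 = 449
  Σ(formed) = 4965 kJ
ΔH = Σ(broken) − Σ(formed) = 5157 − 4965 = +192 kJ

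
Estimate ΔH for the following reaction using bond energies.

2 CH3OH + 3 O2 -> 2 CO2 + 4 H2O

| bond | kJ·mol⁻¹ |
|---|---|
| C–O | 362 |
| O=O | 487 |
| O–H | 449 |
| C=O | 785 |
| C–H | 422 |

ΔH ≈ −1117 kJ

Bonds broken (reactants):
  C–H: 6 × 422 = 2532
  C–O: 2 × 362 = 724
  O–H: 2 × 449 = 898
  O=O: 3 × 487 = 1461
  Σ(broken) = 5615 kJ
Bonds formed (products):
  C=O: 4 × 785 = 3140
  O–H: 8 × 449 = 3592
  Σ(formed) = 6732 kJ
ΔH = Σ(broken) − Σ(formed) = 5615 − 6732 = −1117 kJ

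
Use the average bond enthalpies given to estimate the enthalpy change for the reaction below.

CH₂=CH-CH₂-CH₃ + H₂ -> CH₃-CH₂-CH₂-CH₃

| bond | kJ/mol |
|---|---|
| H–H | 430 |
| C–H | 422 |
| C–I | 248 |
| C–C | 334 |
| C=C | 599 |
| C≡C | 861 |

ΔH ≈ −149 kJ

Bonds broken (reactants):
  C–C: 2 × 334 = 668
  C–H: 8 × 422 = 3376
  C=C: 1 × 599 = 599
  H–H: 1 × 430 = 430
  Σ(broken) = 5073 kJ
Bonds formed (products):
  C–C: 3 × 334 = 1002
  C–H: 10 × 422 = 4220
  Σ(formed) = 5222 kJ
ΔH = Σ(broken) − Σ(formed) = 5073 − 5222 = −149 kJ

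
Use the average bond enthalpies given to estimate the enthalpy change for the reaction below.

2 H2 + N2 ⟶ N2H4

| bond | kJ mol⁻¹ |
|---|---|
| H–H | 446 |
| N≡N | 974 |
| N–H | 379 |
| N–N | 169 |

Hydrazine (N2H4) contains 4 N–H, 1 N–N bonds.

Bonds broken (reactants):
  H–H: 2 × 446 = 892
  N≡N: 1 × 974 = 974
  Σ(broken) = 1866 kJ
Bonds formed (products):
  N–H: 4 × 379 = 1516
  N–N: 1 × 169 = 169
  Σ(formed) = 1685 kJ
ΔH = Σ(broken) − Σ(formed) = 1866 − 1685 = +181 kJ

ΔH ≈ +181 kJ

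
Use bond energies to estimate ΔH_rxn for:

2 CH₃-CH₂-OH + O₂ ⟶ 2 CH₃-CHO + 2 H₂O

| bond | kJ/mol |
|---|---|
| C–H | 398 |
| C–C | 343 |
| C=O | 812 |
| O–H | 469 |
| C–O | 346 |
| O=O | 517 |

ΔH ≈ −557 kJ

Bonds broken (reactants):
  C–C: 2 × 343 = 686
  C–H: 10 × 398 = 3980
  C–O: 2 × 346 = 692
  O–H: 2 × 469 = 938
  O=O: 1 × 517 = 517
  Σ(broken) = 6813 kJ
Bonds formed (products):
  C–C: 2 × 343 = 686
  C–H: 8 × 398 = 3184
  C=O: 2 × 812 = 1624
  O–H: 4 × 469 = 1876
  Σ(formed) = 7370 kJ
ΔH = Σ(broken) − Σ(formed) = 6813 − 7370 = −557 kJ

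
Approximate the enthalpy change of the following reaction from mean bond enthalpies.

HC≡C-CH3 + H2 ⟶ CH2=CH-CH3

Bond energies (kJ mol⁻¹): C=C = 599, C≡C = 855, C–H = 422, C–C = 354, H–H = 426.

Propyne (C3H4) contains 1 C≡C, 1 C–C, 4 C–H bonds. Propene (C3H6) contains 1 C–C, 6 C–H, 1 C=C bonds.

Bonds broken (reactants):
  C≡C: 1 × 855 = 855
  C–C: 1 × 354 = 354
  C–H: 4 × 422 = 1688
  H–H: 1 × 426 = 426
  Σ(broken) = 3323 kJ
Bonds formed (products):
  C–C: 1 × 354 = 354
  C–H: 6 × 422 = 2532
  C=C: 1 × 599 = 599
  Σ(formed) = 3485 kJ
ΔH = Σ(broken) − Σ(formed) = 3323 − 3485 = −162 kJ

ΔH ≈ −162 kJ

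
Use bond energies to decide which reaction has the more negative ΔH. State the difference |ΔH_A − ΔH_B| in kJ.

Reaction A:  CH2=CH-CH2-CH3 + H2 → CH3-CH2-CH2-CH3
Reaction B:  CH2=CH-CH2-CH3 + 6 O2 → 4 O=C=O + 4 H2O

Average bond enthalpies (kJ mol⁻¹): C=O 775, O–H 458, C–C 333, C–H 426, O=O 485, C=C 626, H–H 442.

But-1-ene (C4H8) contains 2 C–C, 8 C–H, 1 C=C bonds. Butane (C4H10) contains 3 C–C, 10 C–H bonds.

Reaction A:
  Bonds broken (reactants):
    C–C: 2 × 333 = 666
    C–H: 8 × 426 = 3408
    C=C: 1 × 626 = 626
    H–H: 1 × 442 = 442
    Σ(broken) = 5142 kJ
  Bonds formed (products):
    C–C: 3 × 333 = 999
    C–H: 10 × 426 = 4260
    Σ(formed) = 5259 kJ
  ΔH_A = 5142 − 5259 = −117 kJ
Reaction B:
  Bonds broken (reactants):
    C–C: 2 × 333 = 666
    C–H: 8 × 426 = 3408
    C=C: 1 × 626 = 626
    O=O: 6 × 485 = 2910
    Σ(broken) = 7610 kJ
  Bonds formed (products):
    C=O: 8 × 775 = 6200
    O–H: 8 × 458 = 3664
    Σ(formed) = 9864 kJ
  ΔH_B = 7610 − 9864 = −2254 kJ
ΔH_A − ΔH_B = +2137 kJ, so reaction B has the more negative ΔH; |ΔH_A − ΔH_B| = 2137 kJ.

Reaction B, by 2137 kJ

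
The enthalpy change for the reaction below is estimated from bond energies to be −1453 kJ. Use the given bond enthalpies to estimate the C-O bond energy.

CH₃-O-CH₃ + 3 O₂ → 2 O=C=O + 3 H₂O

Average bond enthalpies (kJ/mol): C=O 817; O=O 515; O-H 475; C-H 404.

Let D be the C-O bond energy.
Σ(broken) = 6×404 + 2×D + 3×515 = 3969 + 2D
Σ(formed) = 4×817 + 6×475 = 6118
ΔH = Σ(broken) − Σ(formed) = (3969 + 2D) − (6118) = −2149 + 2D
Setting this equal to −1453 kJ gives 2D = 696, so D = 348 kJ/mol.

D(C-O) ≈ 348 kJ/mol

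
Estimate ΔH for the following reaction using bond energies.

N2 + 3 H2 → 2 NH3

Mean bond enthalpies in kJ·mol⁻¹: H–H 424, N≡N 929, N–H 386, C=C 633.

ΔH ≈ −115 kJ

Bonds broken (reactants):
  H–H: 3 × 424 = 1272
  N≡N: 1 × 929 = 929
  Σ(broken) = 2201 kJ
Bonds formed (products):
  N–H: 6 × 386 = 2316
  Σ(formed) = 2316 kJ
ΔH = Σ(broken) − Σ(formed) = 2201 − 2316 = −115 kJ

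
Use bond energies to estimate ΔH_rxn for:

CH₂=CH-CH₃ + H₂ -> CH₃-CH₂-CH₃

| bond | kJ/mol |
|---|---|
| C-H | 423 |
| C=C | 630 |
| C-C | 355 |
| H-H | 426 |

ΔH ≈ −145 kJ

Bonds broken (reactants):
  C-C: 1 × 355 = 355
  C-H: 6 × 423 = 2538
  C=C: 1 × 630 = 630
  H-H: 1 × 426 = 426
  Σ(broken) = 3949 kJ
Bonds formed (products):
  C-C: 2 × 355 = 710
  C-H: 8 × 423 = 3384
  Σ(formed) = 4094 kJ
ΔH = Σ(broken) − Σ(formed) = 3949 − 4094 = −145 kJ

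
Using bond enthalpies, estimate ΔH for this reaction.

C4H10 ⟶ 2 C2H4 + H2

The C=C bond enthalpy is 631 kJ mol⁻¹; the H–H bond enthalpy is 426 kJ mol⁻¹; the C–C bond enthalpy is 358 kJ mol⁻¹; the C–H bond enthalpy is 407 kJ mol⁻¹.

Bonds broken (reactants):
  C–C: 3 × 358 = 1074
  C–H: 10 × 407 = 4070
  Σ(broken) = 5144 kJ
Bonds formed (products):
  C–H: 8 × 407 = 3256
  C=C: 2 × 631 = 1262
  H–H: 1 × 426 = 426
  Σ(formed) = 4944 kJ
ΔH = Σ(broken) − Σ(formed) = 5144 − 4944 = +200 kJ

ΔH ≈ +200 kJ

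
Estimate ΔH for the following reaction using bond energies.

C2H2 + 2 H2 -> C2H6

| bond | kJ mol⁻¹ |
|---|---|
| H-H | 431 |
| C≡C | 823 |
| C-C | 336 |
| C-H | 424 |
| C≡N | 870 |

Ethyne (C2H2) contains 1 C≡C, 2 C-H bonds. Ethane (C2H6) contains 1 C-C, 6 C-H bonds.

Bonds broken (reactants):
  C≡C: 1 × 823 = 823
  C-H: 2 × 424 = 848
  H-H: 2 × 431 = 862
  Σ(broken) = 2533 kJ
Bonds formed (products):
  C-C: 1 × 336 = 336
  C-H: 6 × 424 = 2544
  Σ(formed) = 2880 kJ
ΔH = Σ(broken) − Σ(formed) = 2533 − 2880 = −347 kJ

ΔH ≈ −347 kJ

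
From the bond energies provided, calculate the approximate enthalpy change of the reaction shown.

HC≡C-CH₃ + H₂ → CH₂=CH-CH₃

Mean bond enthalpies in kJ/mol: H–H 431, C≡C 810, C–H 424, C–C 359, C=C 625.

Bonds broken (reactants):
  C≡C: 1 × 810 = 810
  C–C: 1 × 359 = 359
  C–H: 4 × 424 = 1696
  H–H: 1 × 431 = 431
  Σ(broken) = 3296 kJ
Bonds formed (products):
  C–C: 1 × 359 = 359
  C–H: 6 × 424 = 2544
  C=C: 1 × 625 = 625
  Σ(formed) = 3528 kJ
ΔH = Σ(broken) − Σ(formed) = 3296 − 3528 = −232 kJ

ΔH ≈ −232 kJ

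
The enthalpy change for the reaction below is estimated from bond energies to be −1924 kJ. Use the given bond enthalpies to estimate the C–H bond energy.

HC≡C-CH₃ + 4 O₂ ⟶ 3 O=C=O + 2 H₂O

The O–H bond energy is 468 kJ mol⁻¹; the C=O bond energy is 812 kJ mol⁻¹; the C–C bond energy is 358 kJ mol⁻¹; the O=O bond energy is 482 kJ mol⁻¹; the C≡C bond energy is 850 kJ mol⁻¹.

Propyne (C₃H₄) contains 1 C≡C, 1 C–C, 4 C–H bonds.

Let D be the C–H bond energy.
Σ(broken) = 1×850 + 1×358 + 4×D + 4×482 = 3136 + 4D
Σ(formed) = 6×812 + 4×468 = 6744
ΔH = Σ(broken) − Σ(formed) = (3136 + 4D) − (6744) = −3608 + 4D
Setting this equal to −1924 kJ gives 4D = 1684, so D = 421 kJ/mol.

D(C–H) ≈ 421 kJ/mol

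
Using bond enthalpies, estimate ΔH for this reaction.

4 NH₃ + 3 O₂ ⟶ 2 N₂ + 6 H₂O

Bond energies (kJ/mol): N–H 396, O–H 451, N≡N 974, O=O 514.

Bonds broken (reactants):
  N–H: 12 × 396 = 4752
  O=O: 3 × 514 = 1542
  Σ(broken) = 6294 kJ
Bonds formed (products):
  N≡N: 2 × 974 = 1948
  O–H: 12 × 451 = 5412
  Σ(formed) = 7360 kJ
ΔH = Σ(broken) − Σ(formed) = 6294 − 7360 = −1066 kJ

ΔH ≈ −1066 kJ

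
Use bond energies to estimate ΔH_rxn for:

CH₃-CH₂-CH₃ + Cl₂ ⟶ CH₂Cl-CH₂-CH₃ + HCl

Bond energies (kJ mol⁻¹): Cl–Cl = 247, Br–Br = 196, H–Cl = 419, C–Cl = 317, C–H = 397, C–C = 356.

ΔH ≈ −92 kJ

Bonds broken (reactants):
  C–C: 2 × 356 = 712
  C–H: 8 × 397 = 3176
  Cl–Cl: 1 × 247 = 247
  Σ(broken) = 4135 kJ
Bonds formed (products):
  C–C: 2 × 356 = 712
  C–Cl: 1 × 317 = 317
  C–H: 7 × 397 = 2779
  H–Cl: 1 × 419 = 419
  Σ(formed) = 4227 kJ
ΔH = Σ(broken) − Σ(formed) = 4135 − 4227 = −92 kJ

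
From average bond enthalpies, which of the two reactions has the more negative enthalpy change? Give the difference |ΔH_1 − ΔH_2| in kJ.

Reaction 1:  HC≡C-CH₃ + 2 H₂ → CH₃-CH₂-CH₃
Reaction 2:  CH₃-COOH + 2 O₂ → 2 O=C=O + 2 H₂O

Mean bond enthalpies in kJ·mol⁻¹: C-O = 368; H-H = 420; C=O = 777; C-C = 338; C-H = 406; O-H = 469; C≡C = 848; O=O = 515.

Reaction 2, by 510 kJ

Reaction 1:
  Bonds broken (reactants):
    C≡C: 1 × 848 = 848
    C-C: 1 × 338 = 338
    C-H: 4 × 406 = 1624
    H-H: 2 × 420 = 840
    Σ(broken) = 3650 kJ
  Bonds formed (products):
    C-C: 2 × 338 = 676
    C-H: 8 × 406 = 3248
    Σ(formed) = 3924 kJ
  ΔH_1 = 3650 − 3924 = −274 kJ
Reaction 2:
  Bonds broken (reactants):
    C-C: 1 × 338 = 338
    C-H: 3 × 406 = 1218
    C-O: 1 × 368 = 368
    C=O: 1 × 777 = 777
    O-H: 1 × 469 = 469
    O=O: 2 × 515 = 1030
    Σ(broken) = 4200 kJ
  Bonds formed (products):
    C=O: 4 × 777 = 3108
    O-H: 4 × 469 = 1876
    Σ(formed) = 4984 kJ
  ΔH_2 = 4200 − 4984 = −784 kJ
ΔH_1 − ΔH_2 = +510 kJ, so reaction 2 has the more negative ΔH; |ΔH_1 − ΔH_2| = 510 kJ.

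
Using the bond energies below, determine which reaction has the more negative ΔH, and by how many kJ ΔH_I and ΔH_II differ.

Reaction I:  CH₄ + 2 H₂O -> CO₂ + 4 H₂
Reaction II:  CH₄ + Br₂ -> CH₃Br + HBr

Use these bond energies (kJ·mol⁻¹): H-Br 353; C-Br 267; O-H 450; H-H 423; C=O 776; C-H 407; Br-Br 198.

Reaction I:
  Bonds broken (reactants):
    C-H: 4 × 407 = 1628
    O-H: 4 × 450 = 1800
    Σ(broken) = 3428 kJ
  Bonds formed (products):
    C=O: 2 × 776 = 1552
    H-H: 4 × 423 = 1692
    Σ(formed) = 3244 kJ
  ΔH_I = 3428 − 3244 = +184 kJ
Reaction II:
  Bonds broken (reactants):
    Br-Br: 1 × 198 = 198
    C-H: 4 × 407 = 1628
    Σ(broken) = 1826 kJ
  Bonds formed (products):
    C-Br: 1 × 267 = 267
    C-H: 3 × 407 = 1221
    H-Br: 1 × 353 = 353
    Σ(formed) = 1841 kJ
  ΔH_II = 1826 − 1841 = −15 kJ
ΔH_I − ΔH_II = +199 kJ, so reaction II has the more negative ΔH; |ΔH_I − ΔH_II| = 199 kJ.

Reaction II, by 199 kJ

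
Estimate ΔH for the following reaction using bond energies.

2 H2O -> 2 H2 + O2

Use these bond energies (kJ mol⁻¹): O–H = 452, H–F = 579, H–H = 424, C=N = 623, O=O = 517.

Bonds broken (reactants):
  O–H: 4 × 452 = 1808
  Σ(broken) = 1808 kJ
Bonds formed (products):
  H–H: 2 × 424 = 848
  O=O: 1 × 517 = 517
  Σ(formed) = 1365 kJ
ΔH = Σ(broken) − Σ(formed) = 1808 − 1365 = +443 kJ

ΔH ≈ +443 kJ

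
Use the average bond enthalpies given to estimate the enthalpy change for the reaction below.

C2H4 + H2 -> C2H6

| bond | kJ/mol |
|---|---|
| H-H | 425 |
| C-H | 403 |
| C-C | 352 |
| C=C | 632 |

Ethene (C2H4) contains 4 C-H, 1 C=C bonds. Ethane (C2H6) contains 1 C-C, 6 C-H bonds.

ΔH ≈ −101 kJ

Bonds broken (reactants):
  C-H: 4 × 403 = 1612
  C=C: 1 × 632 = 632
  H-H: 1 × 425 = 425
  Σ(broken) = 2669 kJ
Bonds formed (products):
  C-C: 1 × 352 = 352
  C-H: 6 × 403 = 2418
  Σ(formed) = 2770 kJ
ΔH = Σ(broken) − Σ(formed) = 2669 − 2770 = −101 kJ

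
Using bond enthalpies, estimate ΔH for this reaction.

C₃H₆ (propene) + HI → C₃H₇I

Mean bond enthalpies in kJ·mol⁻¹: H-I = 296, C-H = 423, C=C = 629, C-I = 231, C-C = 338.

ΔH ≈ −67 kJ

Bonds broken (reactants):
  C-C: 1 × 338 = 338
  C-H: 6 × 423 = 2538
  C=C: 1 × 629 = 629
  H-I: 1 × 296 = 296
  Σ(broken) = 3801 kJ
Bonds formed (products):
  C-C: 2 × 338 = 676
  C-H: 7 × 423 = 2961
  C-I: 1 × 231 = 231
  Σ(formed) = 3868 kJ
ΔH = Σ(broken) − Σ(formed) = 3801 − 3868 = −67 kJ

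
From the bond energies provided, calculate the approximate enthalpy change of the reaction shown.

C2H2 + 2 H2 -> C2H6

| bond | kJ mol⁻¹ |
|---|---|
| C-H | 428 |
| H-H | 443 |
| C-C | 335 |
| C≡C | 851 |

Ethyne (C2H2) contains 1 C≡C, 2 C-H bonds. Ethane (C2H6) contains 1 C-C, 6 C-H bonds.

ΔH ≈ −310 kJ

Bonds broken (reactants):
  C≡C: 1 × 851 = 851
  C-H: 2 × 428 = 856
  H-H: 2 × 443 = 886
  Σ(broken) = 2593 kJ
Bonds formed (products):
  C-C: 1 × 335 = 335
  C-H: 6 × 428 = 2568
  Σ(formed) = 2903 kJ
ΔH = Σ(broken) − Σ(formed) = 2593 − 2903 = −310 kJ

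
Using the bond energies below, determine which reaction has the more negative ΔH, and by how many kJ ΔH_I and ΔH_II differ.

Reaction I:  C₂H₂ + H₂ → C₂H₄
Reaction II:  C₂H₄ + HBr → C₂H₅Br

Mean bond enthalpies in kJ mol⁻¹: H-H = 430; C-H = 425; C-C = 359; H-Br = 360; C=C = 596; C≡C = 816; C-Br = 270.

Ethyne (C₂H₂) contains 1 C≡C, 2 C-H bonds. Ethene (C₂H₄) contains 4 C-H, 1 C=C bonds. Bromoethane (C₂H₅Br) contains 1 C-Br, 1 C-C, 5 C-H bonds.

Reaction I, by 102 kJ

Reaction I:
  Bonds broken (reactants):
    C≡C: 1 × 816 = 816
    C-H: 2 × 425 = 850
    H-H: 1 × 430 = 430
    Σ(broken) = 2096 kJ
  Bonds formed (products):
    C-H: 4 × 425 = 1700
    C=C: 1 × 596 = 596
    Σ(formed) = 2296 kJ
  ΔH_I = 2096 − 2296 = −200 kJ
Reaction II:
  Bonds broken (reactants):
    C-H: 4 × 425 = 1700
    C=C: 1 × 596 = 596
    H-Br: 1 × 360 = 360
    Σ(broken) = 2656 kJ
  Bonds formed (products):
    C-Br: 1 × 270 = 270
    C-C: 1 × 359 = 359
    C-H: 5 × 425 = 2125
    Σ(formed) = 2754 kJ
  ΔH_II = 2656 − 2754 = −98 kJ
ΔH_I − ΔH_II = −102 kJ, so reaction I has the more negative ΔH; |ΔH_I − ΔH_II| = 102 kJ.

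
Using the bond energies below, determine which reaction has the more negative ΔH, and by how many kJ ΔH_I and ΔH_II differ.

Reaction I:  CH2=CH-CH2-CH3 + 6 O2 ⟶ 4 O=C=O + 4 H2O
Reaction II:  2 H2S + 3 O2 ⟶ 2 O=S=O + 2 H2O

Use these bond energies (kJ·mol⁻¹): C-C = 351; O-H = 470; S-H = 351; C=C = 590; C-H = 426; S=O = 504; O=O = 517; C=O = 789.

Reaction I, by 1329 kJ

Reaction I:
  Bonds broken (reactants):
    C-C: 2 × 351 = 702
    C-H: 8 × 426 = 3408
    C=C: 1 × 590 = 590
    O=O: 6 × 517 = 3102
    Σ(broken) = 7802 kJ
  Bonds formed (products):
    C=O: 8 × 789 = 6312
    O-H: 8 × 470 = 3760
    Σ(formed) = 10072 kJ
  ΔH_I = 7802 − 10072 = −2270 kJ
Reaction II:
  Bonds broken (reactants):
    O=O: 3 × 517 = 1551
    S-H: 4 × 351 = 1404
    Σ(broken) = 2955 kJ
  Bonds formed (products):
    O-H: 4 × 470 = 1880
    S=O: 4 × 504 = 2016
    Σ(formed) = 3896 kJ
  ΔH_II = 2955 − 3896 = −941 kJ
ΔH_I − ΔH_II = −1329 kJ, so reaction I has the more negative ΔH; |ΔH_I − ΔH_II| = 1329 kJ.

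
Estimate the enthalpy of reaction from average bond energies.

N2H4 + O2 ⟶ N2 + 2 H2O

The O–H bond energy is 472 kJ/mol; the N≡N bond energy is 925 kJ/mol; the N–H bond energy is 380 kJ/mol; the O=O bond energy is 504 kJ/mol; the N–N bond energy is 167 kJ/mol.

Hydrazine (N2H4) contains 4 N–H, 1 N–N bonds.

ΔH ≈ −622 kJ

Bonds broken (reactants):
  N–H: 4 × 380 = 1520
  N–N: 1 × 167 = 167
  O=O: 1 × 504 = 504
  Σ(broken) = 2191 kJ
Bonds formed (products):
  N≡N: 1 × 925 = 925
  O–H: 4 × 472 = 1888
  Σ(formed) = 2813 kJ
ΔH = Σ(broken) − Σ(formed) = 2191 − 2813 = −622 kJ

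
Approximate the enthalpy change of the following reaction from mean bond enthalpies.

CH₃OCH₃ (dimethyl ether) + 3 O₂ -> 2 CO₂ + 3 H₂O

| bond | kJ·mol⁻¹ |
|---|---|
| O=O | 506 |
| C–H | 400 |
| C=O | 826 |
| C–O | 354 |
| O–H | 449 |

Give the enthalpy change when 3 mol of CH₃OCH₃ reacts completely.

Bonds broken (reactants):
  C–H: 6 × 400 = 2400
  C–O: 2 × 354 = 708
  O=O: 3 × 506 = 1518
  Σ(broken) = 4626 kJ
Bonds formed (products):
  C=O: 4 × 826 = 3304
  O–H: 6 × 449 = 2694
  Σ(formed) = 5998 kJ
ΔH = Σ(broken) − Σ(formed) = 4626 − 5998 = −1372 kJ
For 3× the reaction as written: 3 × (−1372) = −4116 kJ

ΔH = −4116 kJ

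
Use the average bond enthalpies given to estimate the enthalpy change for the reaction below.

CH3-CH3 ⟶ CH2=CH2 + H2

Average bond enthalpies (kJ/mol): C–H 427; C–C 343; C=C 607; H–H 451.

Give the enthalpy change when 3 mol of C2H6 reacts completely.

ΔH = +417 kJ

Bonds broken (reactants):
  C–C: 1 × 343 = 343
  C–H: 6 × 427 = 2562
  Σ(broken) = 2905 kJ
Bonds formed (products):
  C–H: 4 × 427 = 1708
  C=C: 1 × 607 = 607
  H–H: 1 × 451 = 451
  Σ(formed) = 2766 kJ
ΔH = Σ(broken) − Σ(formed) = 2905 − 2766 = +139 kJ
For 3× the reaction as written: 3 × (+139) = +417 kJ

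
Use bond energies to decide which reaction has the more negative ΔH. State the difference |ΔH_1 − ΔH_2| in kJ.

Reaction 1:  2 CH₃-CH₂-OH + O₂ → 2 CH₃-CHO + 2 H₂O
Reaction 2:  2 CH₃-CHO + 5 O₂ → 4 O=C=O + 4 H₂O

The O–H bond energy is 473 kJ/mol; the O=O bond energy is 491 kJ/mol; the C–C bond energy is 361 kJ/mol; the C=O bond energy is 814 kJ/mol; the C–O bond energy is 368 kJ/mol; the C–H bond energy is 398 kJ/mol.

Reaction 1:
  Bonds broken (reactants):
    C–C: 2 × 361 = 722
    C–H: 10 × 398 = 3980
    C–O: 2 × 368 = 736
    O–H: 2 × 473 = 946
    O=O: 1 × 491 = 491
    Σ(broken) = 6875 kJ
  Bonds formed (products):
    C–C: 2 × 361 = 722
    C–H: 8 × 398 = 3184
    C=O: 2 × 814 = 1628
    O–H: 4 × 473 = 1892
    Σ(formed) = 7426 kJ
  ΔH_1 = 6875 − 7426 = −551 kJ
Reaction 2:
  Bonds broken (reactants):
    C–C: 2 × 361 = 722
    C–H: 8 × 398 = 3184
    C=O: 2 × 814 = 1628
    O=O: 5 × 491 = 2455
    Σ(broken) = 7989 kJ
  Bonds formed (products):
    C=O: 8 × 814 = 6512
    O–H: 8 × 473 = 3784
    Σ(formed) = 10296 kJ
  ΔH_2 = 7989 − 10296 = −2307 kJ
ΔH_1 − ΔH_2 = +1756 kJ, so reaction 2 has the more negative ΔH; |ΔH_1 − ΔH_2| = 1756 kJ.

Reaction 2, by 1756 kJ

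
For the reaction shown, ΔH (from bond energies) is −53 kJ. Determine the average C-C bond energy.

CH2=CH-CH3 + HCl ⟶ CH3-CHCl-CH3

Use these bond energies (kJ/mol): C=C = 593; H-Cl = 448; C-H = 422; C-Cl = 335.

Let D be the C-C bond energy.
Σ(broken) = 1×D + 6×422 + 1×593 + 1×448 = 3573 + D
Σ(formed) = 2×D + 1×335 + 7×422 = 3289 + 2D
ΔH = Σ(broken) − Σ(formed) = (3573 + D) − (3289 + 2D) = +284 − D
Setting this equal to −53 kJ gives D = 337 kJ/mol.

D(C-C) ≈ 337 kJ/mol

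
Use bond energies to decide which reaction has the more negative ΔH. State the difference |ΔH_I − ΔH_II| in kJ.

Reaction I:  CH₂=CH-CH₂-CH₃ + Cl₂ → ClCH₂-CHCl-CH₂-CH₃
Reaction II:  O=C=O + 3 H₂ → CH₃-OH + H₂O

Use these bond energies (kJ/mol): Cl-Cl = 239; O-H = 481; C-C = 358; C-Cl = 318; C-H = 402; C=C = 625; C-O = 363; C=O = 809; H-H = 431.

Reaction I:
  Bonds broken (reactants):
    C-C: 2 × 358 = 716
    C-H: 8 × 402 = 3216
    C=C: 1 × 625 = 625
    Cl-Cl: 1 × 239 = 239
    Σ(broken) = 4796 kJ
  Bonds formed (products):
    C-C: 3 × 358 = 1074
    C-Cl: 2 × 318 = 636
    C-H: 8 × 402 = 3216
    Σ(formed) = 4926 kJ
  ΔH_I = 4796 − 4926 = −130 kJ
Reaction II:
  Bonds broken (reactants):
    C=O: 2 × 809 = 1618
    H-H: 3 × 431 = 1293
    Σ(broken) = 2911 kJ
  Bonds formed (products):
    C-H: 3 × 402 = 1206
    C-O: 1 × 363 = 363
    O-H: 3 × 481 = 1443
    Σ(formed) = 3012 kJ
  ΔH_II = 2911 − 3012 = −101 kJ
ΔH_I − ΔH_II = −29 kJ, so reaction I has the more negative ΔH; |ΔH_I − ΔH_II| = 29 kJ.

Reaction I, by 29 kJ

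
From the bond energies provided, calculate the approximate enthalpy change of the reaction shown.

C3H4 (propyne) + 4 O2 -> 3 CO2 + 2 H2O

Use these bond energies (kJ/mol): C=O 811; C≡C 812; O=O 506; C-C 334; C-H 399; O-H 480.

Bonds broken (reactants):
  C≡C: 1 × 812 = 812
  C-C: 1 × 334 = 334
  C-H: 4 × 399 = 1596
  O=O: 4 × 506 = 2024
  Σ(broken) = 4766 kJ
Bonds formed (products):
  C=O: 6 × 811 = 4866
  O-H: 4 × 480 = 1920
  Σ(formed) = 6786 kJ
ΔH = Σ(broken) − Σ(formed) = 4766 − 6786 = −2020 kJ

ΔH ≈ −2020 kJ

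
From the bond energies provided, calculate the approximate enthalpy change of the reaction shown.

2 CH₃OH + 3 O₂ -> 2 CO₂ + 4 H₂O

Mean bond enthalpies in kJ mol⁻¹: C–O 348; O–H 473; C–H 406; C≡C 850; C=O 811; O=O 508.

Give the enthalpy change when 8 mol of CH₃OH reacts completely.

ΔH = −5704 kJ

Bonds broken (reactants):
  C–H: 6 × 406 = 2436
  C–O: 2 × 348 = 696
  O–H: 2 × 473 = 946
  O=O: 3 × 508 = 1524
  Σ(broken) = 5602 kJ
Bonds formed (products):
  C=O: 4 × 811 = 3244
  O–H: 8 × 473 = 3784
  Σ(formed) = 7028 kJ
ΔH = Σ(broken) − Σ(formed) = 5602 − 7028 = −1426 kJ
For 4× the reaction as written: 4 × (−1426) = −5704 kJ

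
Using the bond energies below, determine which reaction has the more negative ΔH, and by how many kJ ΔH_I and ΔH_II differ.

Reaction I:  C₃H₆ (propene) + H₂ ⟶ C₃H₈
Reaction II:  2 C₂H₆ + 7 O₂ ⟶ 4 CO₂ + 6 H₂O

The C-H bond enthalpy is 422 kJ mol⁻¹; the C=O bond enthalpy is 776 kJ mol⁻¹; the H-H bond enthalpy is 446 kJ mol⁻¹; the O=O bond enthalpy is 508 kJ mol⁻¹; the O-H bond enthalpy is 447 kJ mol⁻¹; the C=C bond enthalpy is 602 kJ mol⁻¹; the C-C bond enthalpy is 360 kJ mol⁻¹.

Reaction II, by 2076 kJ

Reaction I:
  Bonds broken (reactants):
    C-C: 1 × 360 = 360
    C-H: 6 × 422 = 2532
    C=C: 1 × 602 = 602
    H-H: 1 × 446 = 446
    Σ(broken) = 3940 kJ
  Bonds formed (products):
    C-C: 2 × 360 = 720
    C-H: 8 × 422 = 3376
    Σ(formed) = 4096 kJ
  ΔH_I = 3940 − 4096 = −156 kJ
Reaction II:
  Bonds broken (reactants):
    C-C: 2 × 360 = 720
    C-H: 12 × 422 = 5064
    O=O: 7 × 508 = 3556
    Σ(broken) = 9340 kJ
  Bonds formed (products):
    C=O: 8 × 776 = 6208
    O-H: 12 × 447 = 5364
    Σ(formed) = 11572 kJ
  ΔH_II = 9340 − 11572 = −2232 kJ
ΔH_I − ΔH_II = +2076 kJ, so reaction II has the more negative ΔH; |ΔH_I − ΔH_II| = 2076 kJ.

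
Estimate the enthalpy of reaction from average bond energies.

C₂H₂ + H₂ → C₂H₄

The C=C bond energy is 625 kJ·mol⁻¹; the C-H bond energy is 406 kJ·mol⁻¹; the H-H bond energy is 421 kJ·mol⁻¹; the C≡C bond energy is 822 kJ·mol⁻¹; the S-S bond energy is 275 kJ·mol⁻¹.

Bonds broken (reactants):
  C≡C: 1 × 822 = 822
  C-H: 2 × 406 = 812
  H-H: 1 × 421 = 421
  Σ(broken) = 2055 kJ
Bonds formed (products):
  C-H: 4 × 406 = 1624
  C=C: 1 × 625 = 625
  Σ(formed) = 2249 kJ
ΔH = Σ(broken) − Σ(formed) = 2055 − 2249 = −194 kJ

ΔH ≈ −194 kJ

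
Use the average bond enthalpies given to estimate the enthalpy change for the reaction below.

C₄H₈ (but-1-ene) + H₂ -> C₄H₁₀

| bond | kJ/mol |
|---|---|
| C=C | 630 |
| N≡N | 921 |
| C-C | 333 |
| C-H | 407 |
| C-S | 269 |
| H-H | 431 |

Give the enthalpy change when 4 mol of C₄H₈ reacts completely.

Bonds broken (reactants):
  C-C: 2 × 333 = 666
  C-H: 8 × 407 = 3256
  C=C: 1 × 630 = 630
  H-H: 1 × 431 = 431
  Σ(broken) = 4983 kJ
Bonds formed (products):
  C-C: 3 × 333 = 999
  C-H: 10 × 407 = 4070
  Σ(formed) = 5069 kJ
ΔH = Σ(broken) − Σ(formed) = 4983 − 5069 = −86 kJ
For 4× the reaction as written: 4 × (−86) = −344 kJ

ΔH = −344 kJ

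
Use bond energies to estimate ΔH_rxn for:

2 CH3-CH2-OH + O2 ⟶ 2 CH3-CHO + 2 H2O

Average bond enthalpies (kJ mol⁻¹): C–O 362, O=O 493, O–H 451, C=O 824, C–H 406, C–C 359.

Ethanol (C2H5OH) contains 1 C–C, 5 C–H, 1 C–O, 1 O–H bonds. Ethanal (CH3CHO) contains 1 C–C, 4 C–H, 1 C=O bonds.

ΔH ≈ −521 kJ

Bonds broken (reactants):
  C–C: 2 × 359 = 718
  C–H: 10 × 406 = 4060
  C–O: 2 × 362 = 724
  O–H: 2 × 451 = 902
  O=O: 1 × 493 = 493
  Σ(broken) = 6897 kJ
Bonds formed (products):
  C–C: 2 × 359 = 718
  C–H: 8 × 406 = 3248
  C=O: 2 × 824 = 1648
  O–H: 4 × 451 = 1804
  Σ(formed) = 7418 kJ
ΔH = Σ(broken) − Σ(formed) = 6897 − 7418 = −521 kJ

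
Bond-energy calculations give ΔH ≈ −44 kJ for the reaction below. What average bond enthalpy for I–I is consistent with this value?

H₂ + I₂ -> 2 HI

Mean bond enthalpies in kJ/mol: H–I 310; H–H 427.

Let D be the I–I bond energy.
Σ(broken) = 1×427 + 1×D = 427 + D
Σ(formed) = 2×310 = 620
ΔH = Σ(broken) − Σ(formed) = (427 + D) − (620) = −193 + D
Setting this equal to −44 kJ gives D = 149 kJ/mol.

D(I–I) ≈ 149 kJ/mol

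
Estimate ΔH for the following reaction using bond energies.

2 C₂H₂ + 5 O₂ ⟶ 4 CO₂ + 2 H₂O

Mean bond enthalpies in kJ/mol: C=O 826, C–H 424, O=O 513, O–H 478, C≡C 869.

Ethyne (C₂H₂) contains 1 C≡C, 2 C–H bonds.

Bonds broken (reactants):
  C≡C: 2 × 869 = 1738
  C–H: 4 × 424 = 1696
  O=O: 5 × 513 = 2565
  Σ(broken) = 5999 kJ
Bonds formed (products):
  C=O: 8 × 826 = 6608
  O–H: 4 × 478 = 1912
  Σ(formed) = 8520 kJ
ΔH = Σ(broken) − Σ(formed) = 5999 − 8520 = −2521 kJ

ΔH ≈ −2521 kJ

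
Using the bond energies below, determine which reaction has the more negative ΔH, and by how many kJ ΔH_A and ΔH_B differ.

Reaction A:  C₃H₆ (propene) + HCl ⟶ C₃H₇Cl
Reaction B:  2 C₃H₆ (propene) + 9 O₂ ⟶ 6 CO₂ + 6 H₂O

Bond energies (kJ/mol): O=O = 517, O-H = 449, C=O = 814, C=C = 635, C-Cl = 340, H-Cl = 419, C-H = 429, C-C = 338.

Reaction B, by 3356 kJ

Reaction A:
  Bonds broken (reactants):
    C-C: 1 × 338 = 338
    C-H: 6 × 429 = 2574
    C=C: 1 × 635 = 635
    H-Cl: 1 × 419 = 419
    Σ(broken) = 3966 kJ
  Bonds formed (products):
    C-C: 2 × 338 = 676
    C-Cl: 1 × 340 = 340
    C-H: 7 × 429 = 3003
    Σ(formed) = 4019 kJ
  ΔH_A = 3966 − 4019 = −53 kJ
Reaction B:
  Bonds broken (reactants):
    C-C: 2 × 338 = 676
    C-H: 12 × 429 = 5148
    C=C: 2 × 635 = 1270
    O=O: 9 × 517 = 4653
    Σ(broken) = 11747 kJ
  Bonds formed (products):
    C=O: 12 × 814 = 9768
    O-H: 12 × 449 = 5388
    Σ(formed) = 15156 kJ
  ΔH_B = 11747 − 15156 = −3409 kJ
ΔH_A − ΔH_B = +3356 kJ, so reaction B has the more negative ΔH; |ΔH_A − ΔH_B| = 3356 kJ.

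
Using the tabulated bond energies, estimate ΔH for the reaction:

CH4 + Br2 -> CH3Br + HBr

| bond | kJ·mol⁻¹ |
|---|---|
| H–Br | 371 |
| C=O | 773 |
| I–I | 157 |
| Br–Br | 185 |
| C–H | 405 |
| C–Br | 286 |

Bonds broken (reactants):
  Br–Br: 1 × 185 = 185
  C–H: 4 × 405 = 1620
  Σ(broken) = 1805 kJ
Bonds formed (products):
  C–Br: 1 × 286 = 286
  C–H: 3 × 405 = 1215
  H–Br: 1 × 371 = 371
  Σ(formed) = 1872 kJ
ΔH = Σ(broken) − Σ(formed) = 1805 − 1872 = −67 kJ

ΔH ≈ −67 kJ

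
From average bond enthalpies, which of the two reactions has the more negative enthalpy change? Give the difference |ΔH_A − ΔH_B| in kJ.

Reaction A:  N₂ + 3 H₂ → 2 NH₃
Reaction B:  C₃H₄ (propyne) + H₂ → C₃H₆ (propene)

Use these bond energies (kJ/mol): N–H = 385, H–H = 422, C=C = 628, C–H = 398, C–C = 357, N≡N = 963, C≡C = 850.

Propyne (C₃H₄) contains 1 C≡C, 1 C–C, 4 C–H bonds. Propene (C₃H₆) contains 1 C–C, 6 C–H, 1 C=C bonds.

Reaction B, by 71 kJ

Reaction A:
  Bonds broken (reactants):
    H–H: 3 × 422 = 1266
    N≡N: 1 × 963 = 963
    Σ(broken) = 2229 kJ
  Bonds formed (products):
    N–H: 6 × 385 = 2310
    Σ(formed) = 2310 kJ
  ΔH_A = 2229 − 2310 = −81 kJ
Reaction B:
  Bonds broken (reactants):
    C≡C: 1 × 850 = 850
    C–C: 1 × 357 = 357
    C–H: 4 × 398 = 1592
    H–H: 1 × 422 = 422
    Σ(broken) = 3221 kJ
  Bonds formed (products):
    C–C: 1 × 357 = 357
    C–H: 6 × 398 = 2388
    C=C: 1 × 628 = 628
    Σ(formed) = 3373 kJ
  ΔH_B = 3221 − 3373 = −152 kJ
ΔH_A − ΔH_B = +71 kJ, so reaction B has the more negative ΔH; |ΔH_A − ΔH_B| = 71 kJ.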